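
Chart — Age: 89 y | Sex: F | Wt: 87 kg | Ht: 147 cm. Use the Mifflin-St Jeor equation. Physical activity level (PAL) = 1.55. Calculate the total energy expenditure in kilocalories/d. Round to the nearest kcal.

1833 kilocalories/d

Mifflin-St Jeor (female): BMR = 10(87) + 6.25(147) − 5(89) − 161 = 870 + 918.75 − 445 − 161 = 1182.75 kcal/day.
TEE = BMR × activity factor = 1182.75 × 1.55 = 1833.2625 kcal/day.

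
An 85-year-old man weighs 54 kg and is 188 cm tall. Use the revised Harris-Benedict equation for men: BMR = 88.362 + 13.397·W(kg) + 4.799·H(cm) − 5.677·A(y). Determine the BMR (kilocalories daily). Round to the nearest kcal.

1231 kilocalories daily

Harris-Benedict: BMR = 88.362 + 13.397(54) + 4.799(188) − 5.677(85) = 1231.467 kcal/day.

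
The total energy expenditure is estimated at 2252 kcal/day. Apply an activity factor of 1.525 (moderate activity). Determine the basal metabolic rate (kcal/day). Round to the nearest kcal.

1477 kcal/day

BMR = TEE ÷ activity factor = 2252 ÷ 1.525 = 1476.7213 kcal/day.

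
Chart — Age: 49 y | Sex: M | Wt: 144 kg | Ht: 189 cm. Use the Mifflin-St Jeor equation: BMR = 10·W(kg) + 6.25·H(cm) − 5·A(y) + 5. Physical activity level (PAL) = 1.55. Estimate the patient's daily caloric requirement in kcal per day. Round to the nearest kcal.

3691 kcal per day

Mifflin-St Jeor (male): BMR = 10(144) + 6.25(189) − 5(49) + 5 = 1440 + 1181.25 − 245 + 5 = 2381.25 kcal/day.
TEE = BMR × activity factor = 2381.25 × 1.55 = 3690.9375 kcal/day.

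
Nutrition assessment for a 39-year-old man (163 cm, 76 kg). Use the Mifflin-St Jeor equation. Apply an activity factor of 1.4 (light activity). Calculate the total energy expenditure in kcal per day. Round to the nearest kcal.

Mifflin-St Jeor (male): BMR = 10(76) + 6.25(163) − 5(39) + 5 = 760 + 1018.75 − 195 + 5 = 1588.75 kcal/day.
TEE = BMR × activity factor = 1588.75 × 1.4 = 2224.25 kcal/day.

2224 kcal per day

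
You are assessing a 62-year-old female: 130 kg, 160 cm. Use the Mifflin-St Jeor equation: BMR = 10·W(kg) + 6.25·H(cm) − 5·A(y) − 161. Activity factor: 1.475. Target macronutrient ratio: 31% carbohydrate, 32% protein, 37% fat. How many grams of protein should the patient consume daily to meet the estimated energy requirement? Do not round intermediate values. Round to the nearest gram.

Mifflin-St Jeor (female): BMR = 10(130) + 6.25(160) − 5(62) − 161 = 1300 + 1000 − 310 − 161 = 1829 kcal/day.
TEE = 1829 × 1.475 = 2697.775 kcal/day.
Protein energy = 32% × 2697.775 = 863.288 kcal.
Protein = 863.288 ÷ 4 kcal/g = 215.822 g.

216 g/day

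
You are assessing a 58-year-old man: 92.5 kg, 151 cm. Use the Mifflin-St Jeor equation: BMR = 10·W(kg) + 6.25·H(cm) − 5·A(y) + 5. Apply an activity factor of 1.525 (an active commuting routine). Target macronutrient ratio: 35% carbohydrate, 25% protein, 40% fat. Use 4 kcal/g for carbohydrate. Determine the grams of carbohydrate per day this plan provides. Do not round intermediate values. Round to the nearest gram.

Mifflin-St Jeor (male): BMR = 10(92.5) + 6.25(151) − 5(58) + 5 = 925 + 943.75 − 290 + 5 = 1583.75 kcal/day.
TEE = 1583.75 × 1.525 = 2415.2188 kcal/day.
Carbohydrate energy = 35% × 2415.2188 = 845.3266 kcal.
Carbohydrate = 845.3266 ÷ 4 kcal/g = 211.3316 g.

211 g/day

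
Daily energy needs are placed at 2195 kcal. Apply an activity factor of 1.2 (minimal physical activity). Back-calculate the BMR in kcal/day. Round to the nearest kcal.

1829 kcal/day

BMR = TEE ÷ activity factor = 2195 ÷ 1.2 = 1829.1667 kcal/day.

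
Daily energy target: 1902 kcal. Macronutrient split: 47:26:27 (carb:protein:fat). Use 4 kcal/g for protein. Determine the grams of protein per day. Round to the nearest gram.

Protein energy = 26% × 1902 = 494.52 kcal.
At 4 kcal/g: 494.52 ÷ 4 = 123.63 g.

124 g/day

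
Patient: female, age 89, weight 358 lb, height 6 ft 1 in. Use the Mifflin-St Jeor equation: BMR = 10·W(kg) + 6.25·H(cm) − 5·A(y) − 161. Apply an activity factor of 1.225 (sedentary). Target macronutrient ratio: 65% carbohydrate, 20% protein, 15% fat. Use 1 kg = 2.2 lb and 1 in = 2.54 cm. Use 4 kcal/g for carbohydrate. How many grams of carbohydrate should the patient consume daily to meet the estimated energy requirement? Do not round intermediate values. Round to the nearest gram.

Convert to metric: weight = 358 ÷ 2.2 = 162.7273 kg; height = (6×12 + 1) × 2.54 = 73 × 2.54 = 185.42 cm.
Mifflin-St Jeor (female): BMR = 10(162.7273) + 6.25(185.42) − 5(89) − 161 = 1627.2727 + 1158.875 − 445 − 161 = 2180.1477 kcal/day.
TEE = 2180.1477 × 1.225 = 2670.681 kcal/day.
Carbohydrate energy = 65% × 2670.681 = 1735.9426 kcal.
Carbohydrate = 1735.9426 ÷ 4 kcal/g = 433.9857 g.

434 g/day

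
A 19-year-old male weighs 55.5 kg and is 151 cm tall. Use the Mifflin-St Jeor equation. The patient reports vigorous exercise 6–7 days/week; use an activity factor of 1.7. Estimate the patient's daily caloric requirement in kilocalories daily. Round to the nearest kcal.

2395 kilocalories daily

Mifflin-St Jeor (male): BMR = 10(55.5) + 6.25(151) − 5(19) + 5 = 555 + 943.75 − 95 + 5 = 1408.75 kcal/day.
TEE = BMR × activity factor = 1408.75 × 1.7 = 2394.875 kcal/day.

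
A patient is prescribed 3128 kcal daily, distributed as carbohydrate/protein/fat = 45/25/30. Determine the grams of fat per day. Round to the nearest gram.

Fat energy = 30% × 3128 = 938.4 kcal.
At 9 kcal/g: 938.4 ÷ 9 = 104.2667 g.

104 g/day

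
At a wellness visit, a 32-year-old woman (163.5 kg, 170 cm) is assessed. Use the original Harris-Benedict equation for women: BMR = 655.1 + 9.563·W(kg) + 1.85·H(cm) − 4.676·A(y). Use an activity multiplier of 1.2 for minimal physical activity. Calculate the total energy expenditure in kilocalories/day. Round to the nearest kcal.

Harris-Benedict: BMR = 655.1 + 9.563(163.5) + 1.85(170) − 4.676(32) = 2383.5185 kcal/day.
TEE = BMR × activity factor = 2383.5185 × 1.2 = 2860.2222 kcal/day.

2860 kilocalories/day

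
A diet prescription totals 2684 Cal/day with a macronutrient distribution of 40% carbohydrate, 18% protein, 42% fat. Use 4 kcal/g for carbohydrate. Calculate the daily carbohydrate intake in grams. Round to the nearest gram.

Carbohydrate energy = 40% × 2684 = 1073.6 kcal.
At 4 kcal/g: 1073.6 ÷ 4 = 268.4 g.

268 g/day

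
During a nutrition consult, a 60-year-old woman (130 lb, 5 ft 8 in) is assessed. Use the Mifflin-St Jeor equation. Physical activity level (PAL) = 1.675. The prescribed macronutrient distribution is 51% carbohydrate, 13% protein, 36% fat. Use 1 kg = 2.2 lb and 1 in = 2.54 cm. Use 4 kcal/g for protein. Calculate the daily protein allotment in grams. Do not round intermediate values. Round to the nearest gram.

Convert to metric: weight = 130 ÷ 2.2 = 59.0909 kg; height = (5×12 + 8) × 2.54 = 68 × 2.54 = 172.72 cm.
Mifflin-St Jeor (female): BMR = 10(59.0909) + 6.25(172.72) − 5(60) − 161 = 590.9091 + 1079.5 − 300 − 161 = 1209.4091 kcal/day.
TEE = 1209.4091 × 1.675 = 2025.7602 kcal/day.
Protein energy = 13% × 2025.7602 = 263.3488 kcal.
Protein = 263.3488 ÷ 4 kcal/g = 65.8372 g.

66 g/day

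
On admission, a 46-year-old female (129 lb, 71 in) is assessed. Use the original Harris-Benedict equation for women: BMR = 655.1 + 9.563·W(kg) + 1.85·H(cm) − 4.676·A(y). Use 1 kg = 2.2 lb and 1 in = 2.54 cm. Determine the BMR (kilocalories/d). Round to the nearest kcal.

1334 kilocalories/d

Convert to metric: weight = 129 ÷ 2.2 = 58.6364 kg; height = 71 × 2.54 = 180.34 cm.
Harris-Benedict: BMR = 655.1 + 9.563(58.6364) + 1.85(180.34) − 4.676(46) = 1334.3725 kcal/day.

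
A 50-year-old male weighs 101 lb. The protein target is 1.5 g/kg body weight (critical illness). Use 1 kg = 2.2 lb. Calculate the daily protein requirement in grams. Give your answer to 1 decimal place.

Weight in kg = 101 ÷ 2.2 = 45.9091 kg.
Protein = 1.5 g/kg × 45.9091 kg = 68.8636 g/day.

68.9 g/day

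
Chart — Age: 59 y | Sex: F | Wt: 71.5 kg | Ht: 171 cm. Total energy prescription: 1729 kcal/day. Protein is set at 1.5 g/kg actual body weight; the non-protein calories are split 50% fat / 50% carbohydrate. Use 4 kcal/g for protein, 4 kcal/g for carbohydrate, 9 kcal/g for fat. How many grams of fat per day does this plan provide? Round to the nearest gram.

Protein = 1.5 × 71.5 = 107.25 g → 107.25 × 4 = 429 kcal.
Non-protein calories = 1729 − 429 = 1300 kcal.
Fat: 50% × 1300 = 650 kcal; carbohydrate: 650 kcal.
Fat: 650 kcal ÷ 9 kcal/g = 72.2222 g.

72 g/day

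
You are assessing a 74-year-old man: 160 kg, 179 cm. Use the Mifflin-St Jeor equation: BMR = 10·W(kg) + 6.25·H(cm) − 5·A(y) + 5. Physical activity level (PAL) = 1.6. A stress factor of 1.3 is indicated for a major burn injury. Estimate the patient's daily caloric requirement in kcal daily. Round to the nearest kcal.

4896 kcal daily

Mifflin-St Jeor (male): BMR = 10(160) + 6.25(179) − 5(74) + 5 = 1600 + 1118.75 − 370 + 5 = 2353.75 kcal/day.
TEE = BMR × activity factor = 2353.75 × 1.6 = 3766 kcal/day.
Apply stress factor: 3766 × 1.3 = 4895.8 kcal/day.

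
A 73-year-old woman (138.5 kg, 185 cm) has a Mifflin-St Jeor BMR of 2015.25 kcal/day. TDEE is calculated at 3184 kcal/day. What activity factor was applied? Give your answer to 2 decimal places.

1.58

Activity factor = TEE ÷ BMR = 3184 ÷ 2015.25 = 1.58.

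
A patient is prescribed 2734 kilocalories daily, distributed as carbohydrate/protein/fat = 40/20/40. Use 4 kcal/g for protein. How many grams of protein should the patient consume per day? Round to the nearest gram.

Protein energy = 20% × 2734 = 546.8 kcal.
At 4 kcal/g: 546.8 ÷ 4 = 136.7 g.

137 g/day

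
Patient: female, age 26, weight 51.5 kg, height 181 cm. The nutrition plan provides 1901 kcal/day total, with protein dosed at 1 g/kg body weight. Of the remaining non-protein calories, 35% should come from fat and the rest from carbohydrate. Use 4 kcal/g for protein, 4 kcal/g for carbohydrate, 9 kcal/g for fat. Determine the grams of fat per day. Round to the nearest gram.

Protein = 1 × 51.5 = 51.5 g → 51.5 × 4 = 206 kcal.
Non-protein calories = 1901 − 206 = 1695 kcal.
Fat: 35% × 1695 = 593.25 kcal; carbohydrate: 1101.75 kcal.
Fat: 593.25 kcal ÷ 9 kcal/g = 65.9167 g.

66 g/day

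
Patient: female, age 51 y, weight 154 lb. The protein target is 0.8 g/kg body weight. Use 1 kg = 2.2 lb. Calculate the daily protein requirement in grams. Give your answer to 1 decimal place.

Weight in kg = 154 ÷ 2.2 = 70 kg.
Protein = 0.8 g/kg × 70 kg = 56 g/day.

56.0 g/day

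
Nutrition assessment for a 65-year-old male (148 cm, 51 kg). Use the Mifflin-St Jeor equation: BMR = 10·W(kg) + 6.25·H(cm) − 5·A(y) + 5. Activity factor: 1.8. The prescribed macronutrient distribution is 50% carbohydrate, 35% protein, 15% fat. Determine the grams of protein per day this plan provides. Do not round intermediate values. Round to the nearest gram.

176 g/day

Mifflin-St Jeor (male): BMR = 10(51) + 6.25(148) − 5(65) + 5 = 510 + 925 − 325 + 5 = 1115 kcal/day.
TEE = 1115 × 1.8 = 2007 kcal/day.
Protein energy = 35% × 2007 = 702.45 kcal.
Protein = 702.45 ÷ 4 kcal/g = 175.6125 g.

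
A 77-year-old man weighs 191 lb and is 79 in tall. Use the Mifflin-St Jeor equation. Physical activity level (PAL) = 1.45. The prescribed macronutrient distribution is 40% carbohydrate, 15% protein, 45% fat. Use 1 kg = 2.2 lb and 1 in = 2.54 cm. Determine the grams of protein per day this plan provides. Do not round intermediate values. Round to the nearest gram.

Convert to metric: weight = 191 ÷ 2.2 = 86.8182 kg; height = 79 × 2.54 = 200.66 cm.
Mifflin-St Jeor (male): BMR = 10(86.8182) + 6.25(200.66) − 5(77) + 5 = 868.1818 + 1254.125 − 385 + 5 = 1742.3068 kcal/day.
TEE = 1742.3068 × 1.45 = 2526.3449 kcal/day.
Protein energy = 15% × 2526.3449 = 378.9517 kcal.
Protein = 378.9517 ÷ 4 kcal/g = 94.7379 g.

95 g/day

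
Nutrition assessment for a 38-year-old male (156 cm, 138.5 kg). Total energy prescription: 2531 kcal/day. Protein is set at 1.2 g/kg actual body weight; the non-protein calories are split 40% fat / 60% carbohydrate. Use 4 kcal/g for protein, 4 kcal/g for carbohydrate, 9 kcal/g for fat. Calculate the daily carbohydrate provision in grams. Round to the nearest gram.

280 g/day

Protein = 1.2 × 138.5 = 166.2 g → 166.2 × 4 = 664.8 kcal.
Non-protein calories = 2531 − 664.8 = 1866.2 kcal.
Fat: 40% × 1866.2 = 746.48 kcal; carbohydrate: 1119.72 kcal.
Carbohydrate: 1119.72 kcal ÷ 4 kcal/g = 279.93 g.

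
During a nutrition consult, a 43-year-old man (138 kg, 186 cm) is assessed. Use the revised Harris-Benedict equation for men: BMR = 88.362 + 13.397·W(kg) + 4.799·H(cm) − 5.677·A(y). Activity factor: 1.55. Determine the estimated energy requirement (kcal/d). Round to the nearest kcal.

Harris-Benedict: BMR = 88.362 + 13.397(138) + 4.799(186) − 5.677(43) = 2585.651 kcal/day.
TEE = BMR × activity factor = 2585.651 × 1.55 = 4007.7591 kcal/day.

4008 kcal/d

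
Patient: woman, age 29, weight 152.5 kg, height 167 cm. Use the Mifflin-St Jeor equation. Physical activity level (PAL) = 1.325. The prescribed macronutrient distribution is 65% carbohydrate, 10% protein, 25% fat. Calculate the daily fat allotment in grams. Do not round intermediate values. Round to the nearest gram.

83 g/day

Mifflin-St Jeor (female): BMR = 10(152.5) + 6.25(167) − 5(29) − 161 = 1525 + 1043.75 − 145 − 161 = 2262.75 kcal/day.
TEE = 2262.75 × 1.325 = 2998.1438 kcal/day.
Fat energy = 25% × 2998.1438 = 749.5359 kcal.
Fat = 749.5359 ÷ 9 kcal/g = 83.2818 g.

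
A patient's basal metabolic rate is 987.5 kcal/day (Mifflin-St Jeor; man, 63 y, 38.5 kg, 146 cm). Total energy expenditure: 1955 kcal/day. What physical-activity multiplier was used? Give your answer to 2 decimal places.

1.98

Activity factor = TEE ÷ BMR = 1955 ÷ 987.5 = 1.98.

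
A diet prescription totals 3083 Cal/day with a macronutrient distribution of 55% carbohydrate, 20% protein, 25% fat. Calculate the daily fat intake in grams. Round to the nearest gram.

Fat energy = 25% × 3083 = 770.75 kcal.
At 9 kcal/g: 770.75 ÷ 9 = 85.6389 g.

86 g/day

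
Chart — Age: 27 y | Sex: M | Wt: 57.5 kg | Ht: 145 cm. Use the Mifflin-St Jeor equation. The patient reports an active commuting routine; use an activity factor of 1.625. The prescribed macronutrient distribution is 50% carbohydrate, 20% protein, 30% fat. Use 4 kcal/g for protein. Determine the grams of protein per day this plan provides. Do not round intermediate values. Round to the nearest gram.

Mifflin-St Jeor (male): BMR = 10(57.5) + 6.25(145) − 5(27) + 5 = 575 + 906.25 − 135 + 5 = 1351.25 kcal/day.
TEE = 1351.25 × 1.625 = 2195.7813 kcal/day.
Protein energy = 20% × 2195.7813 = 439.1563 kcal.
Protein = 439.1563 ÷ 4 kcal/g = 109.7891 g.

110 g/day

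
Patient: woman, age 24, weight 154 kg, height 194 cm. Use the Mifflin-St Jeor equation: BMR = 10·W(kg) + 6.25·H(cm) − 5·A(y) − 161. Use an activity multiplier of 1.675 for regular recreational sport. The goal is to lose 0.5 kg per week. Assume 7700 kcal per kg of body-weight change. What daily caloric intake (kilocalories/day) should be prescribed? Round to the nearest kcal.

3590 kilocalories/day

Mifflin-St Jeor (female): BMR = 10(154) + 6.25(194) − 5(24) − 161 = 1540 + 1212.5 − 120 − 161 = 2471.5 kcal/day.
TEE = 2471.5 × 1.675 = 4139.7625 kcal/day.
Required daily deficit = 0.5 × 7700 ÷ 7 = 550 kcal/day.
Target intake = 4139.7625 − 550 = 3589.7625 kcal/day.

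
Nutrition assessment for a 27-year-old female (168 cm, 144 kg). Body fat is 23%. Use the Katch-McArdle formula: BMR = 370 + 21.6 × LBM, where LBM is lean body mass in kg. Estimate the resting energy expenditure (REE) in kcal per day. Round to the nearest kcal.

LBM = 144 × (1 − 0.23) = 110.88 kg. Katch-McArdle: BMR = 370 + 21.6 × 110.88 = 2765.008 kcal/day.

2765 kcal per day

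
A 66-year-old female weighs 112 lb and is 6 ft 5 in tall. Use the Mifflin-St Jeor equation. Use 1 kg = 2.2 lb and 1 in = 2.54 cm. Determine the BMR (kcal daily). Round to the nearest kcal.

Convert to metric: weight = 112 ÷ 2.2 = 50.9091 kg; height = (6×12 + 5) × 2.54 = 77 × 2.54 = 195.58 cm.
Mifflin-St Jeor (female): BMR = 10(50.9091) + 6.25(195.58) − 5(66) − 161 = 509.0909 + 1222.375 − 330 − 161 = 1240.4659 kcal/day.

1240 kcal daily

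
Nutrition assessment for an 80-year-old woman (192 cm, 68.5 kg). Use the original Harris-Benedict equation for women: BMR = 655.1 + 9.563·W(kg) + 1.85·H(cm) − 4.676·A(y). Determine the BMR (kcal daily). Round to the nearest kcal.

1291 kcal daily

Harris-Benedict: BMR = 655.1 + 9.563(68.5) + 1.85(192) − 4.676(80) = 1291.2855 kcal/day.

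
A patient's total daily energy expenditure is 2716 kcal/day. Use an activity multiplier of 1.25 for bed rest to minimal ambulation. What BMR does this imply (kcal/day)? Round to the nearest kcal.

BMR = TEE ÷ activity factor = 2716 ÷ 1.25 = 2172.8 kcal/day.

2173 kcal/day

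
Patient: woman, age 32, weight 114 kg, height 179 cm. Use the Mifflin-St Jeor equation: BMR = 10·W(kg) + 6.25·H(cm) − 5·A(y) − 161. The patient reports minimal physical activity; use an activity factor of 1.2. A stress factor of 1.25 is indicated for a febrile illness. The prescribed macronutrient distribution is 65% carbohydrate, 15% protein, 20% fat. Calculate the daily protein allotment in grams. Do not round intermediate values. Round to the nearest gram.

109 g/day

Mifflin-St Jeor (female): BMR = 10(114) + 6.25(179) − 5(32) − 161 = 1140 + 1118.75 − 160 − 161 = 1937.75 kcal/day.
TEE = 1937.75 × 1.2 = 2325.3 kcal/day.
With stress factor 1.25: 2325.3 × 1.25 = 2906.625 kcal/day.
Protein energy = 15% × 2906.625 = 435.9938 kcal.
Protein = 435.9938 ÷ 4 kcal/g = 108.9984 g.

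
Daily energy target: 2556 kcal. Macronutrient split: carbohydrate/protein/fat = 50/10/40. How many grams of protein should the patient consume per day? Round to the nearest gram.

Protein energy = 10% × 2556 = 255.6 kcal.
At 4 kcal/g: 255.6 ÷ 4 = 63.9 g.

64 g/day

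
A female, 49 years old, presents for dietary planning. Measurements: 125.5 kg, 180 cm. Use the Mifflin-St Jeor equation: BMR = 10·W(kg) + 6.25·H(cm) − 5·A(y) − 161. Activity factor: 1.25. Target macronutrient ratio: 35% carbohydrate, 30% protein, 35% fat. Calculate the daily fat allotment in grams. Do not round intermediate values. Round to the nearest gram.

96 g/day

Mifflin-St Jeor (female): BMR = 10(125.5) + 6.25(180) − 5(49) − 161 = 1255 + 1125 − 245 − 161 = 1974 kcal/day.
TEE = 1974 × 1.25 = 2467.5 kcal/day.
Fat energy = 35% × 2467.5 = 863.625 kcal.
Fat = 863.625 ÷ 9 kcal/g = 95.9583 g.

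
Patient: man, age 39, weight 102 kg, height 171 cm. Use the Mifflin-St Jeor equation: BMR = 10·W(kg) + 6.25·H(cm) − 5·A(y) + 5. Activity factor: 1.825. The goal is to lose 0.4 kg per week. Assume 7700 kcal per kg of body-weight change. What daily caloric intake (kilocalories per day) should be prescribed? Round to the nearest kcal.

Mifflin-St Jeor (male): BMR = 10(102) + 6.25(171) − 5(39) + 5 = 1020 + 1068.75 − 195 + 5 = 1898.75 kcal/day.
TEE = 1898.75 × 1.825 = 3465.2188 kcal/day.
Required daily deficit = 0.4 × 7700 ÷ 7 = 440 kcal/day.
Target intake = 3465.2188 − 440 = 3025.2188 kcal/day.

3025 kilocalories per day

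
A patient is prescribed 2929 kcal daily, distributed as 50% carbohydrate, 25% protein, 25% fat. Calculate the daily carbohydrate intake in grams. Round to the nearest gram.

Carbohydrate energy = 50% × 2929 = 1464.5 kcal.
At 4 kcal/g: 1464.5 ÷ 4 = 366.125 g.

366 g/day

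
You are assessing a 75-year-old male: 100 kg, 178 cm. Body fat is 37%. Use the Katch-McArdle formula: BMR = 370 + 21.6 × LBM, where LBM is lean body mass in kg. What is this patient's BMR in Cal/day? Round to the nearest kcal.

1731 Cal/day

LBM = 100 × (1 − 0.37) = 63 kg. Katch-McArdle: BMR = 370 + 21.6 × 63 = 1730.8 kcal/day.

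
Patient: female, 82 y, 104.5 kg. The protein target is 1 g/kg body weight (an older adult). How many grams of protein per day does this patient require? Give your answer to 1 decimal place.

Protein = 1 g/kg × 104.5 kg = 104.5 g/day.

104.5 g/day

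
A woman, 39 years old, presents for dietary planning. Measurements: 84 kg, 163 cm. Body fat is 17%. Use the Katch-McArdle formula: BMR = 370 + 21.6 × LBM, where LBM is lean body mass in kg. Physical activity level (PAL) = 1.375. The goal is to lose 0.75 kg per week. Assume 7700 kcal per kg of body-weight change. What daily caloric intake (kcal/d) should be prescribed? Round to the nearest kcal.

LBM = 84 × (1 − 0.17) = 69.72 kg. Katch-McArdle: BMR = 370 + 21.6 × 69.72 = 1875.952 kcal/day.
TEE = 1875.952 × 1.375 = 2579.434 kcal/day.
Required daily deficit = 0.75 × 7700 ÷ 7 = 825 kcal/day.
Target intake = 2579.434 − 825 = 1754.434 kcal/day.

1754 kcal/d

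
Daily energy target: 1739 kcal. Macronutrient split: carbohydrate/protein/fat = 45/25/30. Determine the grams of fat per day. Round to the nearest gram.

Fat energy = 30% × 1739 = 521.7 kcal.
At 9 kcal/g: 521.7 ÷ 9 = 57.9667 g.

58 g/day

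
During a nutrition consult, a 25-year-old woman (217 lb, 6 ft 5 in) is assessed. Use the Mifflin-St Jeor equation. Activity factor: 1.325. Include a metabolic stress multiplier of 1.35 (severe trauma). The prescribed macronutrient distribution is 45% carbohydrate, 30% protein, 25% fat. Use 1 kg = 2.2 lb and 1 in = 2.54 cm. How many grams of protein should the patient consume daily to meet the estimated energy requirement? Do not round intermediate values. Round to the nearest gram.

258 g/day

Convert to metric: weight = 217 ÷ 2.2 = 98.6364 kg; height = (6×12 + 5) × 2.54 = 77 × 2.54 = 195.58 cm.
Mifflin-St Jeor (female): BMR = 10(98.6364) + 6.25(195.58) − 5(25) − 161 = 986.3636 + 1222.375 − 125 − 161 = 1922.7386 kcal/day.
TEE = 1922.7386 × 1.325 = 2547.6287 kcal/day.
With stress factor 1.35: 2547.6287 × 1.35 = 3439.2987 kcal/day.
Protein energy = 30% × 3439.2987 = 1031.7896 kcal.
Protein = 1031.7896 ÷ 4 kcal/g = 257.9474 g.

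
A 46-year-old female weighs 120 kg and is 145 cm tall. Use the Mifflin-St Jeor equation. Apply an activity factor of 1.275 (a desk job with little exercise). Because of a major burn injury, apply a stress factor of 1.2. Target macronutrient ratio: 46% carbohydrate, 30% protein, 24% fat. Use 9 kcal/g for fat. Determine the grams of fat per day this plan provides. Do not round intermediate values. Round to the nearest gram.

Mifflin-St Jeor (female): BMR = 10(120) + 6.25(145) − 5(46) − 161 = 1200 + 906.25 − 230 − 161 = 1715.25 kcal/day.
TEE = 1715.25 × 1.275 = 2186.9438 kcal/day.
With stress factor 1.2: 2186.9438 × 1.2 = 2624.3325 kcal/day.
Fat energy = 24% × 2624.3325 = 629.8398 kcal.
Fat = 629.8398 ÷ 9 kcal/g = 69.9822 g.

70 g/day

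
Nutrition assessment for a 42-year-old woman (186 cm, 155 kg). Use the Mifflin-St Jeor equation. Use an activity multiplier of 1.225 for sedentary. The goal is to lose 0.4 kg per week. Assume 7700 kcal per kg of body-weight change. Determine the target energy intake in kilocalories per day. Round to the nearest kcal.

2428 kilocalories per day

Mifflin-St Jeor (female): BMR = 10(155) + 6.25(186) − 5(42) − 161 = 1550 + 1162.5 − 210 − 161 = 2341.5 kcal/day.
TEE = 2341.5 × 1.225 = 2868.3375 kcal/day.
Required daily deficit = 0.4 × 7700 ÷ 7 = 440 kcal/day.
Target intake = 2868.3375 − 440 = 2428.3375 kcal/day.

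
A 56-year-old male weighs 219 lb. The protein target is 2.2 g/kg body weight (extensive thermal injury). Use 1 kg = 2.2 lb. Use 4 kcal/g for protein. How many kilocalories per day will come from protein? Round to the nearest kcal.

Weight in kg = 219 ÷ 2.2 = 99.5455 kg.
Protein = 2.2 g/kg × 99.5455 kg = 219 g/day.
Protein energy = 219 g × 4 kcal/g = 876 kcal/day.

876 kcal/day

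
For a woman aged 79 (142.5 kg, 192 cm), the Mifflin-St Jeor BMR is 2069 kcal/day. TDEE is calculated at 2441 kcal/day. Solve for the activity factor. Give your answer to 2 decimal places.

1.18

Activity factor = TEE ÷ BMR = 2441 ÷ 2069 = 1.18.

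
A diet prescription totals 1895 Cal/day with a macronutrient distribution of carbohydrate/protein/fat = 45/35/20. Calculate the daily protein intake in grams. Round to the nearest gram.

166 g/day

Protein energy = 35% × 1895 = 663.25 kcal.
At 4 kcal/g: 663.25 ÷ 4 = 165.8125 g.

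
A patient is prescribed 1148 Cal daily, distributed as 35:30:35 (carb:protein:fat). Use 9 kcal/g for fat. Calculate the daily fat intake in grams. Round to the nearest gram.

Fat energy = 35% × 1148 = 401.8 kcal.
At 9 kcal/g: 401.8 ÷ 9 = 44.6444 g.

45 g/day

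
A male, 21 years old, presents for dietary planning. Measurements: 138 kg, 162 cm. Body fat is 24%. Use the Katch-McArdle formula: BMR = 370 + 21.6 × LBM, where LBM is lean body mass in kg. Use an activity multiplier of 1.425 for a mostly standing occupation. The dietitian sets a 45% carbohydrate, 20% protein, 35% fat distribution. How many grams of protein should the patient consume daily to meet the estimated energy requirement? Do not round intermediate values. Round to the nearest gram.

LBM = 138 × (1 − 0.24) = 104.88 kg. Katch-McArdle: BMR = 370 + 21.6 × 104.88 = 2635.408 kcal/day.
TEE = 2635.408 × 1.425 = 3755.4564 kcal/day.
Protein energy = 20% × 3755.4564 = 751.0913 kcal.
Protein = 751.0913 ÷ 4 kcal/g = 187.7728 g.

188 g/day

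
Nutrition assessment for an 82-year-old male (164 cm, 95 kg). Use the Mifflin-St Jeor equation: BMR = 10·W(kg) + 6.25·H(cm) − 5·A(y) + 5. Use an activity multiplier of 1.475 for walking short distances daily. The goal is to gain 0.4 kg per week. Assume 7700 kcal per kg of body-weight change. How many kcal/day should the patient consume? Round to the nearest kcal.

Mifflin-St Jeor (male): BMR = 10(95) + 6.25(164) − 5(82) + 5 = 950 + 1025 − 410 + 5 = 1570 kcal/day.
TEE = 1570 × 1.475 = 2315.75 kcal/day.
Required daily surplus = 0.4 × 7700 ÷ 7 = 440 kcal/day.
Target intake = 2315.75 + 440 = 2755.75 kcal/day.

2756 kcal/day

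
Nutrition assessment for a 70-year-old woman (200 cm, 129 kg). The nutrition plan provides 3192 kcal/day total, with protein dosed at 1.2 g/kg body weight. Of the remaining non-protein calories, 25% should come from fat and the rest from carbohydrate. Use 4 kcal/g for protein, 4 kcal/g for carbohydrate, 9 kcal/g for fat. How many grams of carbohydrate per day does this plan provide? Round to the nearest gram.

482 g/day

Protein = 1.2 × 129 = 154.8 g → 154.8 × 4 = 619.2 kcal.
Non-protein calories = 3192 − 619.2 = 2572.8 kcal.
Fat: 25% × 2572.8 = 643.2 kcal; carbohydrate: 1929.6 kcal.
Carbohydrate: 1929.6 kcal ÷ 4 kcal/g = 482.4 g.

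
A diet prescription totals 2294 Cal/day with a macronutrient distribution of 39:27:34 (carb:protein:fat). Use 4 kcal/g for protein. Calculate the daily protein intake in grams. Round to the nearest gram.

155 g/day

Protein energy = 27% × 2294 = 619.38 kcal.
At 4 kcal/g: 619.38 ÷ 4 = 154.845 g.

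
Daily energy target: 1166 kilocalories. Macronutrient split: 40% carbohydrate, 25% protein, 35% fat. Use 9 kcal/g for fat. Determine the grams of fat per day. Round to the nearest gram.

Fat energy = 35% × 1166 = 408.1 kcal.
At 9 kcal/g: 408.1 ÷ 9 = 45.3444 g.

45 g/day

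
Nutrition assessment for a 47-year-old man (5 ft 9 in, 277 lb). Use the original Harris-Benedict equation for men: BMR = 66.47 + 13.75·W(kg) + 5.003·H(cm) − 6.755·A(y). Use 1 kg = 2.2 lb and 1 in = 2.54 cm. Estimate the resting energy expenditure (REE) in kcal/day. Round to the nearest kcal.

2357 kcal/day

Convert to metric: weight = 277 ÷ 2.2 = 125.9091 kg; height = (5×12 + 9) × 2.54 = 69 × 2.54 = 175.26 cm.
Harris-Benedict: BMR = 66.47 + 13.75(125.9091) + 5.003(175.26) − 6.755(47) = 2357.0608 kcal/day.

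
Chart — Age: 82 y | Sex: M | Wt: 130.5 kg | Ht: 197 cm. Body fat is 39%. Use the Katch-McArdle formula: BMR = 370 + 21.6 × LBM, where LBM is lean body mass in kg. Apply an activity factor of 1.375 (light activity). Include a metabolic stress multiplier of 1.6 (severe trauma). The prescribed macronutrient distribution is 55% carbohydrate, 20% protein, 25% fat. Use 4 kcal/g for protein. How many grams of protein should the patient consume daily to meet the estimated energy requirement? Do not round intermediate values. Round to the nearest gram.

LBM = 130.5 × (1 − 0.39) = 79.605 kg. Katch-McArdle: BMR = 370 + 21.6 × 79.605 = 2089.468 kcal/day.
TEE = 2089.468 × 1.375 = 2873.0185 kcal/day.
With stress factor 1.6: 2873.0185 × 1.6 = 4596.8296 kcal/day.
Protein energy = 20% × 4596.8296 = 919.3659 kcal.
Protein = 919.3659 ÷ 4 kcal/g = 229.8415 g.

230 g/day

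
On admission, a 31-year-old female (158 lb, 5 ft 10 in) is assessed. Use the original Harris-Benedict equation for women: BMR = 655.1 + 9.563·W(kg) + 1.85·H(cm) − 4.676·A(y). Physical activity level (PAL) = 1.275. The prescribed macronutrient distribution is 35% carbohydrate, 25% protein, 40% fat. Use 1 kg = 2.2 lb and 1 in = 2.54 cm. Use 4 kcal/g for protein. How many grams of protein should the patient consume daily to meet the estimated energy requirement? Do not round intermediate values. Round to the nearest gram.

122 g/day

Convert to metric: weight = 158 ÷ 2.2 = 71.8182 kg; height = (5×12 + 10) × 2.54 = 70 × 2.54 = 177.8 cm.
Harris-Benedict: BMR = 655.1 + 9.563(71.8182) + 1.85(177.8) − 4.676(31) = 1525.8713 kcal/day.
TEE = 1525.8713 × 1.275 = 1945.4859 kcal/day.
Protein energy = 25% × 1945.4859 = 486.3715 kcal.
Protein = 486.3715 ÷ 4 kcal/g = 121.5929 g.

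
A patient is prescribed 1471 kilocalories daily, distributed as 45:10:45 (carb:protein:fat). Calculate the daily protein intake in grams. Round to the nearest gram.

Protein energy = 10% × 1471 = 147.1 kcal.
At 4 kcal/g: 147.1 ÷ 4 = 36.775 g.

37 g/day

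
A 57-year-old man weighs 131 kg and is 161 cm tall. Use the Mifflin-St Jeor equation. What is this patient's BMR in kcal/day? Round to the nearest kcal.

Mifflin-St Jeor (male): BMR = 10(131) + 6.25(161) − 5(57) + 5 = 1310 + 1006.25 − 285 + 5 = 2036.25 kcal/day.

2036 kcal/day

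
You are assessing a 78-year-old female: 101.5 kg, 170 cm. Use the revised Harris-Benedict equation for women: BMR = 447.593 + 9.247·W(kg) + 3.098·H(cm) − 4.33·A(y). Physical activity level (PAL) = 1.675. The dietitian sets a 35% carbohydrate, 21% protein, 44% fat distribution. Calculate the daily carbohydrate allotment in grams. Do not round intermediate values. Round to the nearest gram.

231 g/day

Harris-Benedict: BMR = 447.593 + 9.247(101.5) + 3.098(170) − 4.33(78) = 1575.0835 kcal/day.
TEE = 1575.0835 × 1.675 = 2638.2649 kcal/day.
Carbohydrate energy = 35% × 2638.2649 = 923.3927 kcal.
Carbohydrate = 923.3927 ÷ 4 kcal/g = 230.8482 g.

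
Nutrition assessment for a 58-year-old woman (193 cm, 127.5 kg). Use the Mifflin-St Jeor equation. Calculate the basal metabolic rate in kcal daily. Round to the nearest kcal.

Mifflin-St Jeor (female): BMR = 10(127.5) + 6.25(193) − 5(58) − 161 = 1275 + 1206.25 − 290 − 161 = 2030.25 kcal/day.

2030 kcal daily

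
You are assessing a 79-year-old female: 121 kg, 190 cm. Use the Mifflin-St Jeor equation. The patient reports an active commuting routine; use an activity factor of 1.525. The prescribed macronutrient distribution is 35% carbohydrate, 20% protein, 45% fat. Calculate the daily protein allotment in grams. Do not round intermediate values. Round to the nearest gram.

140 g/day

Mifflin-St Jeor (female): BMR = 10(121) + 6.25(190) − 5(79) − 161 = 1210 + 1187.5 − 395 − 161 = 1841.5 kcal/day.
TEE = 1841.5 × 1.525 = 2808.2875 kcal/day.
Protein energy = 20% × 2808.2875 = 561.6575 kcal.
Protein = 561.6575 ÷ 4 kcal/g = 140.4144 g.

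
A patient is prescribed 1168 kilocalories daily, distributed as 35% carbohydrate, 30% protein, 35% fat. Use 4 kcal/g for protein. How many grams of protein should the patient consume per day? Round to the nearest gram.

88 g/day

Protein energy = 30% × 1168 = 350.4 kcal.
At 4 kcal/g: 350.4 ÷ 4 = 87.6 g.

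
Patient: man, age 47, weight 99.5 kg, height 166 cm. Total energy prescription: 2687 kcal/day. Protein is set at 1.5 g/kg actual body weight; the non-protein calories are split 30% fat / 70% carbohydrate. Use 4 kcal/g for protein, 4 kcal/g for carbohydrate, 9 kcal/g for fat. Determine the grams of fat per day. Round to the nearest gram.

70 g/day

Protein = 1.5 × 99.5 = 149.25 g → 149.25 × 4 = 597 kcal.
Non-protein calories = 2687 − 597 = 2090 kcal.
Fat: 30% × 2090 = 627 kcal; carbohydrate: 1463 kcal.
Fat: 627 kcal ÷ 9 kcal/g = 69.6667 g.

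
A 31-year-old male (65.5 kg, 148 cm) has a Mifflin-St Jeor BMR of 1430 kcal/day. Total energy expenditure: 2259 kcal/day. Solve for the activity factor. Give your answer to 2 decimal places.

Activity factor = TEE ÷ BMR = 2259 ÷ 1430 = 1.58.

1.58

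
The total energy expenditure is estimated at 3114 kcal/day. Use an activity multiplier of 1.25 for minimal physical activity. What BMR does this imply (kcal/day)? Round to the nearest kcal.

2491 kcal/day

BMR = TEE ÷ activity factor = 3114 ÷ 1.25 = 2491.2 kcal/day.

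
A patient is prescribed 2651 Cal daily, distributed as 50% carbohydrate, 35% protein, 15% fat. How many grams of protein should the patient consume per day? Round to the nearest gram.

232 g/day

Protein energy = 35% × 2651 = 927.85 kcal.
At 4 kcal/g: 927.85 ÷ 4 = 231.9625 g.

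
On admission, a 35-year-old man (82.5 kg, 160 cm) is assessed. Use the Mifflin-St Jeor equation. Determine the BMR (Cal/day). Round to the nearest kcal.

Mifflin-St Jeor (male): BMR = 10(82.5) + 6.25(160) − 5(35) + 5 = 825 + 1000 − 175 + 5 = 1655 kcal/day.

1655 Cal/day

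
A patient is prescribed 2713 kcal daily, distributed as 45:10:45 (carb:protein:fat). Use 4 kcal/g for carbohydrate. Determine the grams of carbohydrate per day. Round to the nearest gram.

305 g/day

Carbohydrate energy = 45% × 2713 = 1220.85 kcal.
At 4 kcal/g: 1220.85 ÷ 4 = 305.2125 g.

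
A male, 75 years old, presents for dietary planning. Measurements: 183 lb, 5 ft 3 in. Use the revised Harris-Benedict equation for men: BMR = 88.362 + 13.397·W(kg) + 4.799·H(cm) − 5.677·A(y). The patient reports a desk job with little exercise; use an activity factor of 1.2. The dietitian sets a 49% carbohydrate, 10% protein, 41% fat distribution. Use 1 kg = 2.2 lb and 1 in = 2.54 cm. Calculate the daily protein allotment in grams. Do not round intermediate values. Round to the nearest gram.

Convert to metric: weight = 183 ÷ 2.2 = 83.1818 kg; height = (5×12 + 3) × 2.54 = 63 × 2.54 = 160.02 cm.
Harris-Benedict: BMR = 88.362 + 13.397(83.1818) + 4.799(160.02) − 5.677(75) = 1544.9098 kcal/day.
TEE = 1544.9098 × 1.2 = 1853.8918 kcal/day.
Protein energy = 10% × 1853.8918 = 185.3892 kcal.
Protein = 185.3892 ÷ 4 kcal/g = 46.3473 g.

46 g/day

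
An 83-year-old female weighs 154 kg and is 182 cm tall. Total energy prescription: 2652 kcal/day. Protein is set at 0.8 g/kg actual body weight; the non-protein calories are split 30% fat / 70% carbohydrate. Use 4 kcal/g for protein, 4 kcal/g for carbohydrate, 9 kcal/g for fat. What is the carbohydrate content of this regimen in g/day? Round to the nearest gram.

378 g/day

Protein = 0.8 × 154 = 123.2 g → 123.2 × 4 = 492.8 kcal.
Non-protein calories = 2652 − 492.8 = 2159.2 kcal.
Fat: 30% × 2159.2 = 647.76 kcal; carbohydrate: 1511.44 kcal.
Carbohydrate: 1511.44 kcal ÷ 4 kcal/g = 377.86 g.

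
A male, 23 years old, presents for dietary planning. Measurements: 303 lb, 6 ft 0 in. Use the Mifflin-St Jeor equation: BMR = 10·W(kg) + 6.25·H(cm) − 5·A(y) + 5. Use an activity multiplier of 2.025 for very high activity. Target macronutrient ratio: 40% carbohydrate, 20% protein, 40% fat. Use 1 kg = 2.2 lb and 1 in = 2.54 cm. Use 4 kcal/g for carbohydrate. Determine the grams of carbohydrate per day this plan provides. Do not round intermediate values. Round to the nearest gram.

Convert to metric: weight = 303 ÷ 2.2 = 137.7273 kg; height = (6×12 + 0) × 2.54 = 72 × 2.54 = 182.88 cm.
Mifflin-St Jeor (male): BMR = 10(137.7273) + 6.25(182.88) − 5(23) + 5 = 1377.2727 + 1143 − 115 + 5 = 2410.2727 kcal/day.
TEE = 2410.2727 × 2.025 = 4880.8023 kcal/day.
Carbohydrate energy = 40% × 4880.8023 = 1952.3209 kcal.
Carbohydrate = 1952.3209 ÷ 4 kcal/g = 488.0802 g.

488 g/day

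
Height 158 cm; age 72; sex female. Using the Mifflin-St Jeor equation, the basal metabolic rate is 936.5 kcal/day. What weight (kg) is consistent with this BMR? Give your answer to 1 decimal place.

936.5 = 10·W + 6.25(158) − 5(72) − 161
10·W = 936.5 − 466.5 = 470, so W = 47 kg.

47.0 kg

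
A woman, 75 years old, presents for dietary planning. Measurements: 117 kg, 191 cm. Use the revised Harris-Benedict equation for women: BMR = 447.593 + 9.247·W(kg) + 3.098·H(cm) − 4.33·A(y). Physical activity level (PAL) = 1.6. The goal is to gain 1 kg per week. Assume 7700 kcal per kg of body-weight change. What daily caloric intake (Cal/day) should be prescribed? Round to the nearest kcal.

Harris-Benedict: BMR = 447.593 + 9.247(117) + 3.098(191) − 4.33(75) = 1796.46 kcal/day.
TEE = 1796.46 × 1.6 = 2874.336 kcal/day.
Required daily surplus = 1 × 7700 ÷ 7 = 1100 kcal/day.
Target intake = 2874.336 + 1100 = 3974.336 kcal/day.

3974 Cal/day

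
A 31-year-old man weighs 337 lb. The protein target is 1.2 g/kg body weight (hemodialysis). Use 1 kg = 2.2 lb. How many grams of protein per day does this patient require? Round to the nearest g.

184 g/day

Weight in kg = 337 ÷ 2.2 = 153.1818 kg.
Protein = 1.2 g/kg × 153.1818 kg = 183.8182 g/day.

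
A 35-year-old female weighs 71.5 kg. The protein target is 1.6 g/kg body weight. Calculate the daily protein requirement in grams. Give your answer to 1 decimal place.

114.4 g/day

Protein = 1.6 g/kg × 71.5 kg = 114.4 g/day.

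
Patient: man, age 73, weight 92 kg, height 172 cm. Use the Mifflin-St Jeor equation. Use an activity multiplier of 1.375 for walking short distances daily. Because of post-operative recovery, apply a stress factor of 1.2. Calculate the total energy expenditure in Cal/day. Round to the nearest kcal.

Mifflin-St Jeor (male): BMR = 10(92) + 6.25(172) − 5(73) + 5 = 920 + 1075 − 365 + 5 = 1635 kcal/day.
TEE = BMR × activity factor = 1635 × 1.375 = 2248.125 kcal/day.
Apply stress factor: 2248.125 × 1.2 = 2697.75 kcal/day.

2698 Cal/day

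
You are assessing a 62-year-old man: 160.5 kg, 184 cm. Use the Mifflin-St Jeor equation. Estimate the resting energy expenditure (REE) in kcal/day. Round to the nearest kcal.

Mifflin-St Jeor (male): BMR = 10(160.5) + 6.25(184) − 5(62) + 5 = 1605 + 1150 − 310 + 5 = 2450 kcal/day.

2450 kcal/day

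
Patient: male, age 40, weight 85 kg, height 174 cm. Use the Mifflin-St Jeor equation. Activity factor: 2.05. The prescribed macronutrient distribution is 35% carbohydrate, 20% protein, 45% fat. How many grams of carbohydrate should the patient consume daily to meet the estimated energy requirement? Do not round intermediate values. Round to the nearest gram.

313 g/day

Mifflin-St Jeor (male): BMR = 10(85) + 6.25(174) − 5(40) + 5 = 850 + 1087.5 − 200 + 5 = 1742.5 kcal/day.
TEE = 1742.5 × 2.05 = 3572.125 kcal/day.
Carbohydrate energy = 35% × 3572.125 = 1250.2438 kcal.
Carbohydrate = 1250.2438 ÷ 4 kcal/g = 312.5609 g.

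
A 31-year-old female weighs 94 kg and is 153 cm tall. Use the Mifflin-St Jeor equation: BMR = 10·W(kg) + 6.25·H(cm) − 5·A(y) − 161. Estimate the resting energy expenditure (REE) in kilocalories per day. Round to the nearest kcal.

Mifflin-St Jeor (female): BMR = 10(94) + 6.25(153) − 5(31) − 161 = 940 + 956.25 − 155 − 161 = 1580.25 kcal/day.

1580 kilocalories per day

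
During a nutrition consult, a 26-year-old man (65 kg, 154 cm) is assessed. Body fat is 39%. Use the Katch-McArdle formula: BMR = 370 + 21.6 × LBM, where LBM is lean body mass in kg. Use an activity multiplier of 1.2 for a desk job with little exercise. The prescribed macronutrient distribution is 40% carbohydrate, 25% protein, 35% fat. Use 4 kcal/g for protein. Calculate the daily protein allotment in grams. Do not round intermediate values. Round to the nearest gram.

92 g/day

LBM = 65 × (1 − 0.39) = 39.65 kg. Katch-McArdle: BMR = 370 + 21.6 × 39.65 = 1226.44 kcal/day.
TEE = 1226.44 × 1.2 = 1471.728 kcal/day.
Protein energy = 25% × 1471.728 = 367.932 kcal.
Protein = 367.932 ÷ 4 kcal/g = 91.983 g.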